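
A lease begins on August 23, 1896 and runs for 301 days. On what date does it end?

Adding 301 days from August 23, 1896.
August has 31 days, so 31 − 23 = 8 days remain after August 23, 1896; 301 − 8 = 293 left.
September 1896 has 30 days: 293 − 30 = 263 left.
October 1896 has 31 days: 263 − 31 = 232 left.
November 1896 has 30 days: 232 − 30 = 202 left.
December 1896 has 31 days: 202 − 31 = 171 left.
January 1897 has 31 days: 171 − 31 = 140 left.
February 1897 has 28 days (1897 is not a leap year): 140 − 28 = 112 left.
March 1897 has 31 days: 112 − 31 = 81 left.
April 1897 has 30 days: 81 − 30 = 51 left.
May 1897 has 31 days: 51 − 31 = 20 left.
20 days into June 1897 → June 20, 1897.

June 20, 1897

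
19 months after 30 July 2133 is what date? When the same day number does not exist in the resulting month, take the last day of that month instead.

February 28, 2135

Adding 19 months from July 30, 2133.
month 7 + 19 = 26, which is month 2 of year 2135 → February 2135.
February 2135 has only 28 days (2135 is not a leap year — relevant if February), and the start was day 30, so the date clamps to February 28, 2135.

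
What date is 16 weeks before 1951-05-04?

January 12, 1951

Counting back 16 weeks = 112 days from May 4, 1951.
Going back 4 days from May 4, 1951 reaches the end of the previous month; 112 − 4 = 108 left.
April 1951 has 30 days: 108 − 30 = 78 left.
March 1951 has 31 days: 78 − 31 = 47 left.
February 1951 has 28 days (1951 is not a leap year): 47 − 28 = 19 left.
January 1951 has 31 days; 31 − 19 = 12 → January 12, 1951.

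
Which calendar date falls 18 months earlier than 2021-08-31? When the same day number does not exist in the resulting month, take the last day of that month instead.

Going back 18 months from August 31, 2021.
month 8 − 18 = -10, which is month 2 of year 2020 → February 2020.
February 2020 has only 29 days (2020 is a leap year — relevant if February), and the start was day 31, so the date clamps to February 29, 2020.

February 29, 2020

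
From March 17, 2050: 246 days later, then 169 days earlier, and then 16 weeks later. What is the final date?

Counting forward 246 days from March 17, 2050:
March has 31 days, so 31 − 17 = 14 days remain after March 17, 2050; 246 − 14 = 232 left.
April 2050 has 30 days: 232 − 30 = 202 left.
May 2050 has 31 days: 202 − 31 = 171 left.
June 2050 has 30 days: 171 − 30 = 141 left.
July 2050 has 31 days: 141 − 31 = 110 left.
August 2050 has 31 days: 110 − 31 = 79 left.
September 2050 has 30 days: 79 − 30 = 49 left.
October 2050 has 31 days: 49 − 31 = 18 left.
18 days into November 2050 → November 18, 2050.
Going back 169 days from November 18, 2050:
Going back 18 days from November 18, 2050 reaches the end of the previous month; 169 − 18 = 151 left.
October 2050 has 31 days: 151 − 31 = 120 left.
September 2050 has 30 days: 120 − 30 = 90 left.
August 2050 has 31 days: 90 − 31 = 59 left.
July 2050 has 31 days: 59 − 31 = 28 left.
June 2050 has 30 days; 30 − 28 = 2 → June 2, 2050.
Counting forward 16 weeks (= 112 days) from June 2, 2050:
June has 30 days, so 30 − 2 = 28 days remain after June 2, 2050; 112 − 28 = 84 left.
July 2050 has 31 days: 84 − 31 = 53 left.
August 2050 has 31 days: 53 − 31 = 22 left.
22 days into September 2050 → September 22, 2050.

September 22, 2050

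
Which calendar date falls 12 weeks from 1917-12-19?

March 13, 1918

Counting forward 12 weeks = 84 days from December 19, 1917.
December has 31 days, so 31 − 19 = 12 days remain after December 19, 1917; 84 − 12 = 72 left.
January 1918 has 31 days: 72 − 31 = 41 left.
February 1918 has 28 days (1918 is not a leap year): 41 − 28 = 13 left.
13 days into March 1918 → March 13, 1918.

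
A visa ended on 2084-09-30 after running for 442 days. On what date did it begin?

July 16, 2083

Subtracting 442 days from September 30, 2084.
Going back 30 days from September 30, 2084 reaches the end of the previous month; 442 − 30 = 412 left.
August 2084 has 31 days: 412 − 31 = 381 left.
July 2084 has 31 days: 381 − 31 = 350 left.
June 2084 has 30 days: 350 − 30 = 320 left.
May 2084 has 31 days: 320 − 31 = 289 left.
April 2084 has 30 days: 289 − 30 = 259 left.
March 2084 has 31 days: 259 − 31 = 228 left.
February 2084 has 29 days (2084 is a leap year): 228 − 29 = 199 left.
January 2084 has 31 days: 199 − 31 = 168 left.
December 2083 has 31 days: 168 − 31 = 137 left.
November 2083 has 30 days: 137 − 30 = 107 left.
October 2083 has 31 days: 107 − 31 = 76 left.
September 2083 has 30 days: 76 − 30 = 46 left.
August 2083 has 31 days: 46 − 31 = 15 left.
July 2083 has 31 days; 31 − 15 = 16 → July 16, 2083.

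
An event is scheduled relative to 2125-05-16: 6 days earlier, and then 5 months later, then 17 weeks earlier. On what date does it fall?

Going back 6 days from May 16, 2125:
16 − 6 = 10, still in May 2125.
Adding 5 months from May 10, 2125:
month 5 + 5 = 10 → October 2125.
Day 10 is valid in October, giving October 10, 2125.
Going back 17 weeks (= 119 days) from October 10, 2125:
Going back 10 days from October 10, 2125 reaches the end of the previous month; 119 − 10 = 109 left.
September 2125 has 30 days: 109 − 30 = 79 left.
August 2125 has 31 days: 79 − 31 = 48 left.
July 2125 has 31 days: 48 − 31 = 17 left.
June 2125 has 30 days; 30 − 17 = 13 → June 13, 2125.

June 13, 2125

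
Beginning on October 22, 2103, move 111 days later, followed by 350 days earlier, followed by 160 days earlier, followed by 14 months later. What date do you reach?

Advancing 111 days from October 22, 2103:
October has 31 days, so 31 − 22 = 9 days remain after October 22, 2103; 111 − 9 = 102 left.
November 2103 has 30 days: 102 − 30 = 72 left.
December 2103 has 31 days: 72 − 31 = 41 left.
January 2104 has 31 days: 41 − 31 = 10 left.
10 days into February 2104 → February 10, 2104.
Counting back 350 days from February 10, 2104:
Going back 10 days from February 10, 2104 reaches the end of the previous month; 350 − 10 = 340 left.
January 2104 has 31 days: 340 − 31 = 309 left.
December 2103 has 31 days: 309 − 31 = 278 left.
November 2103 has 30 days: 278 − 30 = 248 left.
October 2103 has 31 days: 248 − 31 = 217 left.
September 2103 has 30 days: 217 − 30 = 187 left.
August 2103 has 31 days: 187 − 31 = 156 left.
July 2103 has 31 days: 156 − 31 = 125 left.
June 2103 has 30 days: 125 − 30 = 95 left.
May 2103 has 31 days: 95 − 31 = 64 left.
April 2103 has 30 days: 64 − 30 = 34 left.
March 2103 has 31 days: 34 − 31 = 3 left.
February 2103 has 28 days; 28 − 3 = 25 → February 25, 2103.
Going back 160 days from February 25, 2103:
Going back 25 days from February 25, 2103 reaches the end of the previous month; 160 − 25 = 135 left.
January 2103 has 31 days: 135 − 31 = 104 left.
December 2102 has 31 days: 104 − 31 = 73 left.
November 2102 has 30 days: 73 − 30 = 43 left.
October 2102 has 31 days: 43 − 31 = 12 left.
September 2102 has 30 days; 30 − 12 = 18 → September 18, 2102.
Advancing 14 months from September 18, 2102:
month 9 + 14 = 23, which is month 11 of year 2103 → November 2103.
Day 18 is valid in November, giving November 18, 2103.

November 18, 2103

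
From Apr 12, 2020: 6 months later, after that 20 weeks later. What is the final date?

Adding 6 months from April 12, 2020:
month 4 + 6 = 10 → October 2020.
Day 12 is valid in October, giving October 12, 2020.
Advancing 20 weeks (= 140 days) from October 12, 2020:
October has 31 days, so 31 − 12 = 19 days remain after October 12, 2020; 140 − 19 = 121 left.
November 2020 has 30 days: 121 − 30 = 91 left.
December 2020 has 31 days: 91 − 31 = 60 left.
January 2021 has 31 days: 60 − 31 = 29 left.
February 2021 has 28 days (2021 is not a leap year): 29 − 28 = 1 left.
1 day into March 2021 → March 1, 2021.

March 1, 2021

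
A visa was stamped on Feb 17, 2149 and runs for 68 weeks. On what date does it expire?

June 8, 2150

Adding 68 weeks = 476 days from February 17, 2149.
February has 28 days, so 28 − 17 = 11 days remain after February 17, 2149; 476 − 11 = 465 left.
March 2149 has 31 days: 465 − 31 = 434 left.
April 2149 has 30 days: 434 − 30 = 404 left.
May 2149 has 31 days: 404 − 31 = 373 left.
June 2149 has 30 days: 373 − 30 = 343 left.
July 2149 has 31 days: 343 − 31 = 312 left.
August 2149 has 31 days: 312 − 31 = 281 left.
September 2149 has 30 days: 281 − 30 = 251 left.
October 2149 has 31 days: 251 − 31 = 220 left.
November 2149 has 30 days: 220 − 30 = 190 left.
December 2149 has 31 days: 190 − 31 = 159 left.
January 2150 has 31 days: 159 − 31 = 128 left.
February 2150 has 28 days (2150 is not a leap year): 128 − 28 = 100 left.
March 2150 has 31 days: 100 − 31 = 69 left.
April 2150 has 30 days: 69 − 30 = 39 left.
May 2150 has 31 days: 39 − 31 = 8 left.
8 days into June 2150 → June 8, 2150.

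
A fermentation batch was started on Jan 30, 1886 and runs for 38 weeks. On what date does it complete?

October 23, 1886

Adding 38 weeks = 266 days from January 30, 1886.
January has 31 days, so 31 − 30 = 1 day remains after January 30, 1886; 266 − 1 = 265 left.
February 1886 has 28 days (1886 is not a leap year): 265 − 28 = 237 left.
March 1886 has 31 days: 237 − 31 = 206 left.
April 1886 has 30 days: 206 − 30 = 176 left.
May 1886 has 31 days: 176 − 31 = 145 left.
June 1886 has 30 days: 145 − 30 = 115 left.
July 1886 has 31 days: 115 − 31 = 84 left.
August 1886 has 31 days: 84 − 31 = 53 left.
September 1886 has 30 days: 53 − 30 = 23 left.
23 days into October 1886 → October 23, 1886.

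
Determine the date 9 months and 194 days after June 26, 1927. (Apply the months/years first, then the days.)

October 6, 1928

Advancing 9 months and 194 days from June 26, 1927: first the month/year part, then the days.
month 6 + 9 = 15, which is month 3 of year 1928 → March 1928.
Day 26 is valid in March, giving March 26, 1928.
Now add 194 days from March 26, 1928.
March has 31 days, so 31 − 26 = 5 days remain after March 26, 1928; 194 − 5 = 189 left.
April 1928 has 30 days: 189 − 30 = 159 left.
May 1928 has 31 days: 159 − 31 = 128 left.
June 1928 has 30 days: 128 − 30 = 98 left.
July 1928 has 31 days: 98 − 31 = 67 left.
August 1928 has 31 days: 67 − 31 = 36 left.
September 1928 has 30 days: 36 − 30 = 6 left.
6 days into October 1928 → October 6, 1928.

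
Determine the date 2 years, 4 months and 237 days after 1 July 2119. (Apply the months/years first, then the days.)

Advancing 2 years, 4 months and 237 days from July 1, 2119: first the month/year part, then the days.
+2 years → 2121; month 7 + 4 = 11 → November 2121.
Day 1 is valid in November, giving November 1, 2121.
Now add 237 days from November 1, 2121.
November has 30 days, so 30 − 1 = 29 days remain after November 1, 2121; 237 − 29 = 208 left.
December 2121 has 31 days: 208 − 31 = 177 left.
January 2122 has 31 days: 177 − 31 = 146 left.
February 2122 has 28 days (2122 is not a leap year): 146 − 28 = 118 left.
March 2122 has 31 days: 118 − 31 = 87 left.
April 2122 has 30 days: 87 − 30 = 57 left.
May 2122 has 31 days: 57 − 31 = 26 left.
26 days into June 2122 → June 26, 2122.

June 26, 2122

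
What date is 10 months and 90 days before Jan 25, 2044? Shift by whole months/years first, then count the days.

Subtracting 10 months and 90 days from January 25, 2044: first the month/year part, then the days.
month 1 − 10 = -9, which is month 3 of year 2043 → March 2043.
Day 25 is valid in March, giving March 25, 2043.
Now subtract 90 days from March 25, 2043.
Going back 25 days from March 25, 2043 reaches the end of the previous month; 90 − 25 = 65 left.
February 2043 has 28 days (2043 is not a leap year): 65 − 28 = 37 left.
January 2043 has 31 days: 37 − 31 = 6 left.
December 2042 has 31 days; 31 − 6 = 25 → December 25, 2042.

December 25, 2042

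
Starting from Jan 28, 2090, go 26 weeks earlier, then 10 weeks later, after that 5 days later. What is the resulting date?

Going back 26 weeks (= 182 days) from January 28, 2090:
Going back 28 days from January 28, 2090 reaches the end of the previous month; 182 − 28 = 154 left.
December 2089 has 31 days: 154 − 31 = 123 left.
November 2089 has 30 days: 123 − 30 = 93 left.
October 2089 has 31 days: 93 − 31 = 62 left.
September 2089 has 30 days: 62 − 30 = 32 left.
August 2089 has 31 days: 32 − 31 = 1 left.
July 2089 has 31 days; 31 − 1 = 30 → July 30, 2089.
Adding 10 weeks (= 70 days) from July 30, 2089:
July has 31 days, so 31 − 30 = 1 day remains after July 30, 2089; 70 − 1 = 69 left.
August 2089 has 31 days: 69 − 31 = 38 left.
September 2089 has 30 days: 38 − 30 = 8 left.
8 days into October 2089 → October 8, 2089.
Advancing 5 days from October 8, 2089:
October has 31 days; 8 + 5 = 13, still in October.

October 13, 2089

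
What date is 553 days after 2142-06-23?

December 28, 2143

Adding 553 days from June 23, 2142.
June has 30 days, so 30 − 23 = 7 days remain after June 23, 2142; 553 − 7 = 546 left.
July 2142 has 31 days: 546 − 31 = 515 left.
August 2142 has 31 days: 515 − 31 = 484 left.
September 2142 has 30 days: 484 − 30 = 454 left.
October 2142 has 31 days: 454 − 31 = 423 left.
November 2142 has 30 days: 423 − 30 = 393 left.
December 2142 has 31 days: 393 − 31 = 362 left.
January 2143 has 31 days: 362 − 31 = 331 left.
February 2143 has 28 days (2143 is not a leap year): 331 − 28 = 303 left.
March 2143 has 31 days: 303 − 31 = 272 left.
April 2143 has 30 days: 272 − 30 = 242 left.
May 2143 has 31 days: 242 − 31 = 211 left.
June 2143 has 30 days: 211 − 30 = 181 left.
July 2143 has 31 days: 181 − 31 = 150 left.
August 2143 has 31 days: 150 − 31 = 119 left.
September 2143 has 30 days: 119 − 30 = 89 left.
October 2143 has 31 days: 89 − 31 = 58 left.
November 2143 has 30 days: 58 − 30 = 28 left.
28 days into December 2143 → December 28, 2143.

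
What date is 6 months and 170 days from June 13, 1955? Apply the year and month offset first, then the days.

Counting forward 6 months and 170 days from June 13, 1955: first the month/year part, then the days.
month 6 + 6 = 12 → December 1955.
Day 13 is valid in December, giving December 13, 1955.
Now add 170 days from December 13, 1955.
December has 31 days, so 31 − 13 = 18 days remain after December 13, 1955; 170 − 18 = 152 left.
January 1956 has 31 days: 152 − 31 = 121 left.
February 1956 has 29 days (1956 is a leap year): 121 − 29 = 92 left.
March 1956 has 31 days: 92 − 31 = 61 left.
April 1956 has 30 days: 61 − 30 = 31 left.
31 days into May 1956 → May 31, 1956.

May 31, 1956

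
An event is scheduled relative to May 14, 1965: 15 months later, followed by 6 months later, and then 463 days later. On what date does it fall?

Counting forward 15 months from May 14, 1965:
month 5 + 15 = 20, which is month 8 of year 1966 → August 1966.
Day 14 is valid in August, giving August 14, 1966.
Advancing 6 months from August 14, 1966:
month 8 + 6 = 14, which is month 2 of year 1967 → February 1967.
Day 14 is valid in February, giving February 14, 1967.
Advancing 463 days from February 14, 1967:
February has 28 days, so 28 − 14 = 14 days remain after February 14, 1967; 463 − 14 = 449 left.
March 1967 has 31 days: 449 − 31 = 418 left.
April 1967 has 30 days: 418 − 30 = 388 left.
May 1967 has 31 days: 388 − 31 = 357 left.
June 1967 has 30 days: 357 − 30 = 327 left.
July 1967 has 31 days: 327 − 31 = 296 left.
August 1967 has 31 days: 296 − 31 = 265 left.
September 1967 has 30 days: 265 − 30 = 235 left.
October 1967 has 31 days: 235 − 31 = 204 left.
November 1967 has 30 days: 204 − 30 = 174 left.
December 1967 has 31 days: 174 − 31 = 143 left.
January 1968 has 31 days: 143 − 31 = 112 left.
February 1968 has 29 days (1968 is a leap year): 112 − 29 = 83 left.
March 1968 has 31 days: 83 − 31 = 52 left.
April 1968 has 30 days: 52 − 30 = 22 left.
22 days into May 1968 → May 22, 1968.

May 22, 1968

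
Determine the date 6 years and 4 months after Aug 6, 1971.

December 6, 1977

Adding 6 years and 4 months from August 6, 1971.
+6 years → 1977; month 8 + 4 = 12 → December 1977.
Day 6 is valid in December, giving December 6, 1977.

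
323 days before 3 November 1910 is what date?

December 15, 1909

Counting back 323 days from November 3, 1910.
Going back 3 days from November 3, 1910 reaches the end of the previous month; 323 − 3 = 320 left.
October 1910 has 31 days: 320 − 31 = 289 left.
September 1910 has 30 days: 289 − 30 = 259 left.
August 1910 has 31 days: 259 − 31 = 228 left.
July 1910 has 31 days: 228 − 31 = 197 left.
June 1910 has 30 days: 197 − 30 = 167 left.
May 1910 has 31 days: 167 − 31 = 136 left.
April 1910 has 30 days: 136 − 30 = 106 left.
March 1910 has 31 days: 106 − 31 = 75 left.
February 1910 has 28 days (1910 is not a leap year): 75 − 28 = 47 left.
January 1910 has 31 days: 47 − 31 = 16 left.
December 1909 has 31 days; 31 − 16 = 15 → December 15, 1909.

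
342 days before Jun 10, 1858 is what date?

July 3, 1857

Subtracting 342 days from June 10, 1858.
Going back 10 days from June 10, 1858 reaches the end of the previous month; 342 − 10 = 332 left.
May 1858 has 31 days: 332 − 31 = 301 left.
April 1858 has 30 days: 301 − 30 = 271 left.
March 1858 has 31 days: 271 − 31 = 240 left.
February 1858 has 28 days (1858 is not a leap year): 240 − 28 = 212 left.
January 1858 has 31 days: 212 − 31 = 181 left.
December 1857 has 31 days: 181 − 31 = 150 left.
November 1857 has 30 days: 150 − 30 = 120 left.
October 1857 has 31 days: 120 − 31 = 89 left.
September 1857 has 30 days: 89 − 30 = 59 left.
August 1857 has 31 days: 59 − 31 = 28 left.
July 1857 has 31 days; 31 − 28 = 3 → July 3, 1857.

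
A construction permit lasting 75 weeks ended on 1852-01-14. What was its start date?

August 7, 1850

Counting back 75 weeks = 525 days from January 14, 1852.
Going back 14 days from January 14, 1852 reaches the end of the previous month; 525 − 14 = 511 left.
December 1851 has 31 days: 511 − 31 = 480 left.
November 1851 has 30 days: 480 − 30 = 450 left.
October 1851 has 31 days: 450 − 31 = 419 left.
September 1851 has 30 days: 419 − 30 = 389 left.
August 1851 has 31 days: 389 − 31 = 358 left.
July 1851 has 31 days: 358 − 31 = 327 left.
June 1851 has 30 days: 327 − 30 = 297 left.
May 1851 has 31 days: 297 − 31 = 266 left.
April 1851 has 30 days: 266 − 30 = 236 left.
March 1851 has 31 days: 236 − 31 = 205 left.
February 1851 has 28 days (1851 is not a leap year): 205 − 28 = 177 left.
January 1851 has 31 days: 177 − 31 = 146 left.
December 1850 has 31 days: 146 − 31 = 115 left.
November 1850 has 30 days: 115 − 30 = 85 left.
October 1850 has 31 days: 85 − 31 = 54 left.
September 1850 has 30 days: 54 − 30 = 24 left.
August 1850 has 31 days; 31 − 24 = 7 → August 7, 1850.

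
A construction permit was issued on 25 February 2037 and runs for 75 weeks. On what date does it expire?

Counting forward 75 weeks = 525 days from February 25, 2037.
February has 28 days, so 28 − 25 = 3 days remain after February 25, 2037; 525 − 3 = 522 left.
March 2037 has 31 days: 522 − 31 = 491 left.
April 2037 has 30 days: 491 − 30 = 461 left.
May 2037 has 31 days: 461 − 31 = 430 left.
June 2037 has 30 days: 430 − 30 = 400 left.
July 2037 has 31 days: 400 − 31 = 369 left.
August 2037 has 31 days: 369 − 31 = 338 left.
September 2037 has 30 days: 338 − 30 = 308 left.
October 2037 has 31 days: 308 − 31 = 277 left.
November 2037 has 30 days: 277 − 30 = 247 left.
December 2037 has 31 days: 247 − 31 = 216 left.
January 2038 has 31 days: 216 − 31 = 185 left.
February 2038 has 28 days (2038 is not a leap year): 185 − 28 = 157 left.
March 2038 has 31 days: 157 − 31 = 126 left.
April 2038 has 30 days: 126 − 30 = 96 left.
May 2038 has 31 days: 96 − 31 = 65 left.
June 2038 has 30 days: 65 − 30 = 35 left.
July 2038 has 31 days: 35 − 31 = 4 left.
4 days into August 2038 → August 4, 2038.

August 4, 2038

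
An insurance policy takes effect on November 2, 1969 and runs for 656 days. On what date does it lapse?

Advancing 656 days from November 2, 1969.
November has 30 days, so 30 − 2 = 28 days remain after November 2, 1969; 656 − 28 = 628 left.
December 1969 has 31 days: 628 − 31 = 597 left.
January 1970 has 31 days: 597 − 31 = 566 left.
February 1970 has 28 days (1970 is not a leap year): 566 − 28 = 538 left.
March 1970 has 31 days: 538 − 31 = 507 left.
April 1970 has 30 days: 507 − 30 = 477 left.
May 1970 has 31 days: 477 − 31 = 446 left.
June 1970 has 30 days: 446 − 30 = 416 left.
July 1970 has 31 days: 416 − 31 = 385 left.
August 1970 has 31 days: 385 − 31 = 354 left.
September 1970 has 30 days: 354 − 30 = 324 left.
October 1970 has 31 days: 324 − 31 = 293 left.
November 1970 has 30 days: 293 − 30 = 263 left.
December 1970 has 31 days: 263 − 31 = 232 left.
January 1971 has 31 days: 232 − 31 = 201 left.
February 1971 has 28 days (1971 is not a leap year): 201 − 28 = 173 left.
March 1971 has 31 days: 173 − 31 = 142 left.
April 1971 has 30 days: 142 − 30 = 112 left.
May 1971 has 31 days: 112 − 31 = 81 left.
June 1971 has 30 days: 81 − 30 = 51 left.
July 1971 has 31 days: 51 − 31 = 20 left.
20 days into August 1971 → August 20, 1971.

August 20, 1971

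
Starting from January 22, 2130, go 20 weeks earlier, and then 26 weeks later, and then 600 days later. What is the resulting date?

Going back 20 weeks (= 140 days) from January 22, 2130:
Going back 22 days from January 22, 2130 reaches the end of the previous month; 140 − 22 = 118 left.
December 2129 has 31 days: 118 − 31 = 87 left.
November 2129 has 30 days: 87 − 30 = 57 left.
October 2129 has 31 days: 57 − 31 = 26 left.
September 2129 has 30 days; 30 − 26 = 4 → September 4, 2129.
Advancing 26 weeks (= 182 days) from September 4, 2129:
September has 30 days, so 30 − 4 = 26 days remain after September 4, 2129; 182 − 26 = 156 left.
October 2129 has 31 days: 156 − 31 = 125 left.
November 2129 has 30 days: 125 − 30 = 95 left.
December 2129 has 31 days: 95 − 31 = 64 left.
January 2130 has 31 days: 64 − 31 = 33 left.
February 2130 has 28 days (2130 is not a leap year): 33 − 28 = 5 left.
5 days into March 2130 → March 5, 2130.
Advancing 600 days from March 5, 2130:
March has 31 days, so 31 − 5 = 26 days remain after March 5, 2130; 600 − 26 = 574 left.
April 2130 has 30 days: 574 − 30 = 544 left.
May 2130 has 31 days: 544 − 31 = 513 left.
June 2130 has 30 days: 513 − 30 = 483 left.
July 2130 has 31 days: 483 − 31 = 452 left.
August 2130 has 31 days: 452 − 31 = 421 left.
September 2130 has 30 days: 421 − 30 = 391 left.
October 2130 has 31 days: 391 − 31 = 360 left.
November 2130 has 30 days: 360 − 30 = 330 left.
December 2130 has 31 days: 330 − 31 = 299 left.
January 2131 has 31 days: 299 − 31 = 268 left.
February 2131 has 28 days (2131 is not a leap year): 268 − 28 = 240 left.
March 2131 has 31 days: 240 − 31 = 209 left.
April 2131 has 30 days: 209 − 30 = 179 left.
May 2131 has 31 days: 179 − 31 = 148 left.
June 2131 has 30 days: 148 − 30 = 118 left.
July 2131 has 31 days: 118 − 31 = 87 left.
August 2131 has 31 days: 87 − 31 = 56 left.
September 2131 has 30 days: 56 − 30 = 26 left.
26 days into October 2131 → October 26, 2131.

October 26, 2131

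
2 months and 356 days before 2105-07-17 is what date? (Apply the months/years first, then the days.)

Counting back 2 months and 356 days from July 17, 2105: first the month/year part, then the days.
month 7 − 2 = 5 → May 2105.
Day 17 is valid in May, giving May 17, 2105.
Now subtract 356 days from May 17, 2105.
Going back 17 days from May 17, 2105 reaches the end of the previous month; 356 − 17 = 339 left.
April 2105 has 30 days: 339 − 30 = 309 left.
March 2105 has 31 days: 309 − 31 = 278 left.
February 2105 has 28 days (2105 is not a leap year): 278 − 28 = 250 left.
January 2105 has 31 days: 250 − 31 = 219 left.
December 2104 has 31 days: 219 − 31 = 188 left.
November 2104 has 30 days: 188 − 30 = 158 left.
October 2104 has 31 days: 158 − 31 = 127 left.
September 2104 has 30 days: 127 − 30 = 97 left.
August 2104 has 31 days: 97 − 31 = 66 left.
July 2104 has 31 days: 66 − 31 = 35 left.
June 2104 has 30 days: 35 − 30 = 5 left.
May 2104 has 31 days; 31 − 5 = 26 → May 26, 2104.

May 26, 2104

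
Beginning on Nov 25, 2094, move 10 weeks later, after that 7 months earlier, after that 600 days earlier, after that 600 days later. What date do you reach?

Counting forward 10 weeks (= 70 days) from November 25, 2094:
November has 30 days, so 30 − 25 = 5 days remain after November 25, 2094; 70 − 5 = 65 left.
December 2094 has 31 days: 65 − 31 = 34 left.
January 2095 has 31 days: 34 − 31 = 3 left.
3 days into February 2095 → February 3, 2095.
Counting back 7 months from February 3, 2095:
month 2 − 7 = -5, which is month 7 of year 2094 → July 2094.
Day 3 is valid in July, giving July 3, 2094.
Subtracting 600 days from July 3, 2094:
Going back 3 days from July 3, 2094 reaches the end of the previous month; 600 − 3 = 597 left.
June 2094 has 30 days: 597 − 30 = 567 left.
May 2094 has 31 days: 567 − 31 = 536 left.
April 2094 has 30 days: 536 − 30 = 506 left.
March 2094 has 31 days: 506 − 31 = 475 left.
February 2094 has 28 days (2094 is not a leap year): 475 − 28 = 447 left.
January 2094 has 31 days: 447 − 31 = 416 left.
December 2093 has 31 days: 416 − 31 = 385 left.
November 2093 has 30 days: 385 − 30 = 355 left.
October 2093 has 31 days: 355 − 31 = 324 left.
September 2093 has 30 days: 324 − 30 = 294 left.
August 2093 has 31 days: 294 − 31 = 263 left.
July 2093 has 31 days: 263 − 31 = 232 left.
June 2093 has 30 days: 232 − 30 = 202 left.
May 2093 has 31 days: 202 − 31 = 171 left.
April 2093 has 30 days: 171 − 30 = 141 left.
March 2093 has 31 days: 141 − 31 = 110 left.
February 2093 has 28 days (2093 is not a leap year): 110 − 28 = 82 left.
January 2093 has 31 days: 82 − 31 = 51 left.
December 2092 has 31 days: 51 − 31 = 20 left.
November 2092 has 30 days; 30 − 20 = 10 → November 10, 2092.
Advancing 600 days from November 10, 2092:
November has 30 days, so 30 − 10 = 20 days remain after November 10, 2092; 600 − 20 = 580 left.
December 2092 has 31 days: 580 − 31 = 549 left.
January 2093 has 31 days: 549 − 31 = 518 left.
February 2093 has 28 days (2093 is not a leap year): 518 − 28 = 490 left.
March 2093 has 31 days: 490 − 31 = 459 left.
April 2093 has 30 days: 459 − 30 = 429 left.
May 2093 has 31 days: 429 − 31 = 398 left.
June 2093 has 30 days: 398 − 30 = 368 left.
July 2093 has 31 days: 368 − 31 = 337 left.
August 2093 has 31 days: 337 − 31 = 306 left.
September 2093 has 30 days: 306 − 30 = 276 left.
October 2093 has 31 days: 276 − 31 = 245 left.
November 2093 has 30 days: 245 − 30 = 215 left.
December 2093 has 31 days: 215 − 31 = 184 left.
January 2094 has 31 days: 184 − 31 = 153 left.
February 2094 has 28 days (2094 is not a leap year): 153 − 28 = 125 left.
March 2094 has 31 days: 125 − 31 = 94 left.
April 2094 has 30 days: 94 − 30 = 64 left.
May 2094 has 31 days: 64 − 31 = 33 left.
June 2094 has 30 days: 33 − 30 = 3 left.
3 days into July 2094 → July 3, 2094.

July 3, 2094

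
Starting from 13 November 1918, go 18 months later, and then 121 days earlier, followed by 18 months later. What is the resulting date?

Counting forward 18 months from November 13, 1918:
month 11 + 18 = 29, which is month 5 of year 1920 → May 1920.
Day 13 is valid in May, giving May 13, 1920.
Subtracting 121 days from May 13, 1920:
Going back 13 days from May 13, 1920 reaches the end of the previous month; 121 − 13 = 108 left.
April 1920 has 30 days: 108 − 30 = 78 left.
March 1920 has 31 days: 78 − 31 = 47 left.
February 1920 has 29 days (1920 is a leap year): 47 − 29 = 18 left.
January 1920 has 31 days; 31 − 18 = 13 → January 13, 1920.
Advancing 18 months from January 13, 1920:
month 1 + 18 = 19, which is month 7 of year 1921 → July 1921.
Day 13 is valid in July, giving July 13, 1921.

July 13, 1921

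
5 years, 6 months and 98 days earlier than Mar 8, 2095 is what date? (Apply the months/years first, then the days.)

June 2, 2089

Going back 5 years, 6 months and 98 days from March 8, 2095: first the month/year part, then the days.
-5 years → 2090; month 3 − 6 = -3, which is month 9 of year 2089 → September 2089.
Day 8 is valid in September, giving September 8, 2089.
Now subtract 98 days from September 8, 2089.
Going back 8 days from September 8, 2089 reaches the end of the previous month; 98 − 8 = 90 left.
August 2089 has 31 days: 90 − 31 = 59 left.
July 2089 has 31 days: 59 − 31 = 28 left.
June 2089 has 30 days; 30 − 28 = 2 → June 2, 2089.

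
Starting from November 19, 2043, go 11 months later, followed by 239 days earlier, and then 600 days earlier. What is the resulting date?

July 3, 2042

Adding 11 months from November 19, 2043:
month 11 + 11 = 22, which is month 10 of year 2044 → October 2044.
Day 19 is valid in October, giving October 19, 2044.
Subtracting 239 days from October 19, 2044:
Going back 19 days from October 19, 2044 reaches the end of the previous month; 239 − 19 = 220 left.
September 2044 has 30 days: 220 − 30 = 190 left.
August 2044 has 31 days: 190 − 31 = 159 left.
July 2044 has 31 days: 159 − 31 = 128 left.
June 2044 has 30 days: 128 − 30 = 98 left.
May 2044 has 31 days: 98 − 31 = 67 left.
April 2044 has 30 days: 67 − 30 = 37 left.
March 2044 has 31 days: 37 − 31 = 6 left.
February 2044 has 29 days; 29 − 6 = 23 → February 23, 2044.
Going back 600 days from February 23, 2044:
Going back 23 days from February 23, 2044 reaches the end of the previous month; 600 − 23 = 577 left.
January 2044 has 31 days: 577 − 31 = 546 left.
December 2043 has 31 days: 546 − 31 = 515 left.
November 2043 has 30 days: 515 − 30 = 485 left.
October 2043 has 31 days: 485 − 31 = 454 left.
September 2043 has 30 days: 454 − 30 = 424 left.
August 2043 has 31 days: 424 − 31 = 393 left.
July 2043 has 31 days: 393 − 31 = 362 left.
June 2043 has 30 days: 362 − 30 = 332 left.
May 2043 has 31 days: 332 − 31 = 301 left.
April 2043 has 30 days: 301 − 30 = 271 left.
March 2043 has 31 days: 271 − 31 = 240 left.
February 2043 has 28 days (2043 is not a leap year): 240 − 28 = 212 left.
January 2043 has 31 days: 212 − 31 = 181 left.
December 2042 has 31 days: 181 − 31 = 150 left.
November 2042 has 30 days: 150 − 30 = 120 left.
October 2042 has 31 days: 120 − 31 = 89 left.
September 2042 has 30 days: 89 − 30 = 59 left.
August 2042 has 31 days: 59 − 31 = 28 left.
July 2042 has 31 days; 31 − 28 = 3 → July 3, 2042.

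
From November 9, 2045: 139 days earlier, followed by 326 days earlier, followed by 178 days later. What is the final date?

January 26, 2045

Going back 139 days from November 9, 2045:
Going back 9 days from November 9, 2045 reaches the end of the previous month; 139 − 9 = 130 left.
October 2045 has 31 days: 130 − 31 = 99 left.
September 2045 has 30 days: 99 − 30 = 69 left.
August 2045 has 31 days: 69 − 31 = 38 left.
July 2045 has 31 days: 38 − 31 = 7 left.
June 2045 has 30 days; 30 − 7 = 23 → June 23, 2045.
Subtracting 326 days from June 23, 2045:
Going back 23 days from June 23, 2045 reaches the end of the previous month; 326 − 23 = 303 left.
May 2045 has 31 days: 303 − 31 = 272 left.
April 2045 has 30 days: 272 − 30 = 242 left.
March 2045 has 31 days: 242 − 31 = 211 left.
February 2045 has 28 days (2045 is not a leap year): 211 − 28 = 183 left.
January 2045 has 31 days: 183 − 31 = 152 left.
December 2044 has 31 days: 152 − 31 = 121 left.
November 2044 has 30 days: 121 − 30 = 91 left.
October 2044 has 31 days: 91 − 31 = 60 left.
September 2044 has 30 days: 60 − 30 = 30 left.
August 2044 has 31 days; 31 − 30 = 1 → August 1, 2044.
Adding 178 days from August 1, 2044:
August has 31 days, so 31 − 1 = 30 days remain after August 1, 2044; 178 − 30 = 148 left.
September 2044 has 30 days: 148 − 30 = 118 left.
October 2044 has 31 days: 118 − 31 = 87 left.
November 2044 has 30 days: 87 − 30 = 57 left.
December 2044 has 31 days: 57 − 31 = 26 left.
26 days into January 2045 → January 26, 2045.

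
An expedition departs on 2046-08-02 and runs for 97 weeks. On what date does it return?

June 11, 2048

Advancing 97 weeks = 679 days from August 2, 2046.
August has 31 days, so 31 − 2 = 29 days remain after August 2, 2046; 679 − 29 = 650 left.
September 2046 has 30 days: 650 − 30 = 620 left.
October 2046 has 31 days: 620 − 31 = 589 left.
November 2046 has 30 days: 589 − 30 = 559 left.
December 2046 has 31 days: 559 − 31 = 528 left.
January 2047 has 31 days: 528 − 31 = 497 left.
February 2047 has 28 days (2047 is not a leap year): 497 − 28 = 469 left.
March 2047 has 31 days: 469 − 31 = 438 left.
April 2047 has 30 days: 438 − 30 = 408 left.
May 2047 has 31 days: 408 − 31 = 377 left.
June 2047 has 30 days: 377 − 30 = 347 left.
July 2047 has 31 days: 347 − 31 = 316 left.
August 2047 has 31 days: 316 − 31 = 285 left.
September 2047 has 30 days: 285 − 30 = 255 left.
October 2047 has 31 days: 255 − 31 = 224 left.
November 2047 has 30 days: 224 − 30 = 194 left.
December 2047 has 31 days: 194 − 31 = 163 left.
January 2048 has 31 days: 163 − 31 = 132 left.
February 2048 has 29 days (2048 is a leap year): 132 − 29 = 103 left.
March 2048 has 31 days: 103 − 31 = 72 left.
April 2048 has 30 days: 72 − 30 = 42 left.
May 2048 has 31 days: 42 − 31 = 11 left.
11 days into June 2048 → June 11, 2048.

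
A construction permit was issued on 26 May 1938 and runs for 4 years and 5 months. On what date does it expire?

October 26, 1942

Advancing 4 years and 5 months from May 26, 1938.
+4 years → 1942; month 5 + 5 = 10 → October 1942.
Day 26 is valid in October, giving October 26, 1942.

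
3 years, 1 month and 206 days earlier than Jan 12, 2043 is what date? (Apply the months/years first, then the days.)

May 20, 2039

Going back 3 years, 1 month and 206 days from January 12, 2043: first the month/year part, then the days.
-3 years → 2040; month 1 − 1 = 0, which is month 12 of year 2039 → December 2039.
Day 12 is valid in December, giving December 12, 2039.
Now subtract 206 days from December 12, 2039.
Going back 12 days from December 12, 2039 reaches the end of the previous month; 206 − 12 = 194 left.
November 2039 has 30 days: 194 − 30 = 164 left.
October 2039 has 31 days: 164 − 31 = 133 left.
September 2039 has 30 days: 133 − 30 = 103 left.
August 2039 has 31 days: 103 − 31 = 72 left.
July 2039 has 31 days: 72 − 31 = 41 left.
June 2039 has 30 days: 41 − 30 = 11 left.
May 2039 has 31 days; 31 − 11 = 20 → May 20, 2039.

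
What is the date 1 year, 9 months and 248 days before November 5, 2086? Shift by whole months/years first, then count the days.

June 2, 2084

Counting back 1 year, 9 months and 248 days from November 5, 2086: first the month/year part, then the days.
-1 year → 2085; month 11 − 9 = 2 → February 2085.
Day 5 is valid in February, giving February 5, 2085.
Now subtract 248 days from February 5, 2085.
Going back 5 days from February 5, 2085 reaches the end of the previous month; 248 − 5 = 243 left.
January 2085 has 31 days: 243 − 31 = 212 left.
December 2084 has 31 days: 212 − 31 = 181 left.
November 2084 has 30 days: 181 − 30 = 151 left.
October 2084 has 31 days: 151 − 31 = 120 left.
September 2084 has 30 days: 120 − 30 = 90 left.
August 2084 has 31 days: 90 − 31 = 59 left.
July 2084 has 31 days: 59 − 31 = 28 left.
June 2084 has 30 days; 30 − 28 = 2 → June 2, 2084.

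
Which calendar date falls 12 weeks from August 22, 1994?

Counting forward 12 weeks = 84 days from August 22, 1994.
August has 31 days, so 31 − 22 = 9 days remain after August 22, 1994; 84 − 9 = 75 left.
September 1994 has 30 days: 75 − 30 = 45 left.
October 1994 has 31 days: 45 − 31 = 14 left.
14 days into November 1994 → November 14, 1994.

November 14, 1994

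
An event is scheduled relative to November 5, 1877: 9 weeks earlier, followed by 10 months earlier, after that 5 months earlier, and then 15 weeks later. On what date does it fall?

September 16, 1876

Going back 9 weeks (= 63 days) from November 5, 1877:
Going back 5 days from November 5, 1877 reaches the end of the previous month; 63 − 5 = 58 left.
October 1877 has 31 days: 58 − 31 = 27 left.
September 1877 has 30 days; 30 − 27 = 3 → September 3, 1877.
Going back 10 months from September 3, 1877:
month 9 − 10 = -1, which is month 11 of year 1876 → November 1876.
Day 3 is valid in November, giving November 3, 1876.
Going back 5 months from November 3, 1876:
month 11 − 5 = 6 → June 1876.
Day 3 is valid in June, giving June 3, 1876.
Advancing 15 weeks (= 105 days) from June 3, 1876:
June has 30 days, so 30 − 3 = 27 days remain after June 3, 1876; 105 − 27 = 78 left.
July 1876 has 31 days: 78 − 31 = 47 left.
August 1876 has 31 days: 47 − 31 = 16 left.
16 days into September 1876 → September 16, 1876.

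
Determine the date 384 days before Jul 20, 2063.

July 1, 2062

Subtracting 384 days from July 20, 2063.
Going back 20 days from July 20, 2063 reaches the end of the previous month; 384 − 20 = 364 left.
June 2063 has 30 days: 364 − 30 = 334 left.
May 2063 has 31 days: 334 − 31 = 303 left.
April 2063 has 30 days: 303 − 30 = 273 left.
March 2063 has 31 days: 273 − 31 = 242 left.
February 2063 has 28 days (2063 is not a leap year): 242 − 28 = 214 left.
January 2063 has 31 days: 214 − 31 = 183 left.
December 2062 has 31 days: 183 − 31 = 152 left.
November 2062 has 30 days: 152 − 30 = 122 left.
October 2062 has 31 days: 122 − 31 = 91 left.
September 2062 has 30 days: 91 − 30 = 61 left.
August 2062 has 31 days: 61 − 31 = 30 left.
July 2062 has 31 days; 31 − 30 = 1 → July 1, 2062.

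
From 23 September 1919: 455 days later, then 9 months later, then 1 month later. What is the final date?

October 21, 1921

Adding 455 days from September 23, 1919:
September has 30 days, so 30 − 23 = 7 days remain after September 23, 1919; 455 − 7 = 448 left.
October 1919 has 31 days: 448 − 31 = 417 left.
November 1919 has 30 days: 417 − 30 = 387 left.
December 1919 has 31 days: 387 − 31 = 356 left.
January 1920 has 31 days: 356 − 31 = 325 left.
February 1920 has 29 days (1920 is a leap year): 325 − 29 = 296 left.
March 1920 has 31 days: 296 − 31 = 265 left.
April 1920 has 30 days: 265 − 30 = 235 left.
May 1920 has 31 days: 235 − 31 = 204 left.
June 1920 has 30 days: 204 − 30 = 174 left.
July 1920 has 31 days: 174 − 31 = 143 left.
August 1920 has 31 days: 143 − 31 = 112 left.
September 1920 has 30 days: 112 − 30 = 82 left.
October 1920 has 31 days: 82 − 31 = 51 left.
November 1920 has 30 days: 51 − 30 = 21 left.
21 days into December 1920 → December 21, 1920.
Adding 9 months from December 21, 1920:
month 12 + 9 = 21, which is month 9 of year 1921 → September 1921.
Day 21 is valid in September, giving September 21, 1921.
Advancing 1 month from September 21, 1921:
month 9 + 1 = 10 → October 1921.
Day 21 is valid in October, giving October 21, 1921.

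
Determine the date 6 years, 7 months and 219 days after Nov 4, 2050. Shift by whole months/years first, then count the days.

January 9, 2058

Adding 6 years, 7 months and 219 days from November 4, 2050: first the month/year part, then the days.
+6 years → 2056; month 11 + 7 = 18, which is month 6 of year 2057 → June 2057.
Day 4 is valid in June, giving June 4, 2057.
Now add 219 days from June 4, 2057.
June has 30 days, so 30 − 4 = 26 days remain after June 4, 2057; 219 − 26 = 193 left.
July 2057 has 31 days: 193 − 31 = 162 left.
August 2057 has 31 days: 162 − 31 = 131 left.
September 2057 has 30 days: 131 − 30 = 101 left.
October 2057 has 31 days: 101 − 31 = 70 left.
November 2057 has 30 days: 70 − 30 = 40 left.
December 2057 has 31 days: 40 − 31 = 9 left.
9 days into January 2058 → January 9, 2058.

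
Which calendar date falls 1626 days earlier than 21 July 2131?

February 6, 2127

Going back 1626 days from July 21, 2131.
Going back 21 days from July 21, 2131 reaches the end of the previous month; 1626 − 21 = 1605 left.
June 2131 has 30 days: 1605 − 30 = 1575 left.
May 2131 has 31 days: 1575 − 31 = 1544 left.
April 2131 has 30 days: 1544 − 30 = 1514 left.
March 2131 has 31 days: 1514 − 31 = 1483 left.
February 2131 has 28 days (2131 is not a leap year): 1483 − 28 = 1455 left.
January 2131 has 31 days: 1455 − 31 = 1424 left.
December 2130 has 31 days: 1424 − 31 = 1393 left.
November 2130 has 30 days: 1393 − 30 = 1363 left.
October 2130 has 31 days: 1363 − 31 = 1332 left.
September 2130 has 30 days: 1332 − 30 = 1302 left.
August 2130 has 31 days: 1302 − 31 = 1271 left.
July 2130 has 31 days: 1271 − 31 = 1240 left.
June 2130 has 30 days: 1240 − 30 = 1210 left.
May 2130 has 31 days: 1210 − 31 = 1179 left.
April 2130 has 30 days: 1179 − 30 = 1149 left.
March 2130 has 31 days: 1149 − 31 = 1118 left.
February 2130 has 28 days (2130 is not a leap year): 1118 − 28 = 1090 left.
January 2130 has 31 days: 1090 − 31 = 1059 left.
December 2129 has 31 days: 1059 − 31 = 1028 left.
November 2129 has 30 days: 1028 − 30 = 998 left.
October 2129 has 31 days: 998 − 31 = 967 left.
September 2129 has 30 days: 967 − 30 = 937 left.
August 2129 has 31 days: 937 − 31 = 906 left.
July 2129 has 31 days: 906 − 31 = 875 left.
June 2129 has 30 days: 875 − 30 = 845 left.
May 2129 has 31 days: 845 − 31 = 814 left.
April 2129 has 30 days: 814 − 30 = 784 left.
March 2129 has 31 days: 784 − 31 = 753 left.
February 2129 has 28 days (2129 is not a leap year): 753 − 28 = 725 left.
January 2129 has 31 days: 725 − 31 = 694 left.
December 2128 has 31 days: 694 − 31 = 663 left.
November 2128 has 30 days: 663 − 30 = 633 left.
October 2128 has 31 days: 633 − 31 = 602 left.
September 2128 has 30 days: 602 − 30 = 572 left.
August 2128 has 31 days: 572 − 31 = 541 left.
July 2128 has 31 days: 541 − 31 = 510 left.
June 2128 has 30 days: 510 − 30 = 480 left.
May 2128 has 31 days: 480 − 31 = 449 left.
April 2128 has 30 days: 449 − 30 = 419 left.
March 2128 has 31 days: 419 − 31 = 388 left.
February 2128 has 29 days (2128 is a leap year): 388 − 29 = 359 left.
January 2128 has 31 days: 359 − 31 = 328 left.
December 2127 has 31 days: 328 − 31 = 297 left.
November 2127 has 30 days: 297 − 30 = 267 left.
October 2127 has 31 days: 267 − 31 = 236 left.
September 2127 has 30 days: 236 − 30 = 206 left.
August 2127 has 31 days: 206 − 31 = 175 left.
July 2127 has 31 days: 175 − 31 = 144 left.
June 2127 has 30 days: 144 − 30 = 114 left.
May 2127 has 31 days: 114 − 31 = 83 left.
April 2127 has 30 days: 83 − 30 = 53 left.
March 2127 has 31 days: 53 − 31 = 22 left.
February 2127 has 28 days; 28 − 22 = 6 → February 6, 2127.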